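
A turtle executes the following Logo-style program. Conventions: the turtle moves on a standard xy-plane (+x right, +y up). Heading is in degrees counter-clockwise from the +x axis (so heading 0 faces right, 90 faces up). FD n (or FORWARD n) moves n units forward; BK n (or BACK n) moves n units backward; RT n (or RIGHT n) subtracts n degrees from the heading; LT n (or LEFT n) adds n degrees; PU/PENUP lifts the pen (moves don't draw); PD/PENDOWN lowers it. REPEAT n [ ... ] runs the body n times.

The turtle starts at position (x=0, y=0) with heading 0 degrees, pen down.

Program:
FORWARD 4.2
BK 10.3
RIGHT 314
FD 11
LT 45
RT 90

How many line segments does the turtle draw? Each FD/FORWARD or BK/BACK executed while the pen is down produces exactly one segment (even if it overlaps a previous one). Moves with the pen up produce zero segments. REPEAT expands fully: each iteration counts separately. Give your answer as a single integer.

Executing turtle program step by step:
Start: pos=(0,0), heading=0, pen down
FD 4.2: (0,0) -> (4.2,0) [heading=0, draw]
BK 10.3: (4.2,0) -> (-6.1,0) [heading=0, draw]
RT 314: heading 0 -> 46
FD 11: (-6.1,0) -> (1.541,7.913) [heading=46, draw]
LT 45: heading 46 -> 91
RT 90: heading 91 -> 1
Final: pos=(1.541,7.913), heading=1, 3 segment(s) drawn
Segments drawn: 3

Answer: 3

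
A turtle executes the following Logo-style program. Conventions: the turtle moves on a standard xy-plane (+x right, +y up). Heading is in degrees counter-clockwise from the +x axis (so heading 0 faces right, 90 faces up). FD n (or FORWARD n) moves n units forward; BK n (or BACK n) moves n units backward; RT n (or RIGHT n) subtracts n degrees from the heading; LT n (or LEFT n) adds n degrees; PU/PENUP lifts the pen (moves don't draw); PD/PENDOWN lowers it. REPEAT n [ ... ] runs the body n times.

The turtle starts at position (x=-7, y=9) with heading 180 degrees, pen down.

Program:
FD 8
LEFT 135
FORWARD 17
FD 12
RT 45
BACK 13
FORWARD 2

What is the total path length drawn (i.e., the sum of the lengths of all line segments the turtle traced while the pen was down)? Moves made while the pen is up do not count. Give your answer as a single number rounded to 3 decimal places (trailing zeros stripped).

Executing turtle program step by step:
Start: pos=(-7,9), heading=180, pen down
FD 8: (-7,9) -> (-15,9) [heading=180, draw]
LT 135: heading 180 -> 315
FD 17: (-15,9) -> (-2.979,-3.021) [heading=315, draw]
FD 12: (-2.979,-3.021) -> (5.506,-11.506) [heading=315, draw]
RT 45: heading 315 -> 270
BK 13: (5.506,-11.506) -> (5.506,1.494) [heading=270, draw]
FD 2: (5.506,1.494) -> (5.506,-0.506) [heading=270, draw]
Final: pos=(5.506,-0.506), heading=270, 5 segment(s) drawn

Segment lengths:
  seg 1: (-7,9) -> (-15,9), length = 8
  seg 2: (-15,9) -> (-2.979,-3.021), length = 17
  seg 3: (-2.979,-3.021) -> (5.506,-11.506), length = 12
  seg 4: (5.506,-11.506) -> (5.506,1.494), length = 13
  seg 5: (5.506,1.494) -> (5.506,-0.506), length = 2
Total = 52

Answer: 52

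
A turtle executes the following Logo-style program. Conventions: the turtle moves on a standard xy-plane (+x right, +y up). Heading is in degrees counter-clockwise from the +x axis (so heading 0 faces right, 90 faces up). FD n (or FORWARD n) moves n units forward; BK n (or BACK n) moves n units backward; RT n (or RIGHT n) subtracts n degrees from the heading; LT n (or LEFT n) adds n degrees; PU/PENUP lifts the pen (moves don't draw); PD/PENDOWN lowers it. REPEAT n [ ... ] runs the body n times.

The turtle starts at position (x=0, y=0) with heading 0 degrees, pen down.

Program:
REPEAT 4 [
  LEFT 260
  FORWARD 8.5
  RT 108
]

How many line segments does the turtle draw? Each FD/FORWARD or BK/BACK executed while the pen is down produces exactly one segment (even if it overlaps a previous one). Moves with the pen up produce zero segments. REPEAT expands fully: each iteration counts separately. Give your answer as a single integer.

Answer: 4

Derivation:
Executing turtle program step by step:
Start: pos=(0,0), heading=0, pen down
REPEAT 4 [
  -- iteration 1/4 --
  LT 260: heading 0 -> 260
  FD 8.5: (0,0) -> (-1.476,-8.371) [heading=260, draw]
  RT 108: heading 260 -> 152
  -- iteration 2/4 --
  LT 260: heading 152 -> 52
  FD 8.5: (-1.476,-8.371) -> (3.757,-1.673) [heading=52, draw]
  RT 108: heading 52 -> 304
  -- iteration 3/4 --
  LT 260: heading 304 -> 204
  FD 8.5: (3.757,-1.673) -> (-4.008,-5.13) [heading=204, draw]
  RT 108: heading 204 -> 96
  -- iteration 4/4 --
  LT 260: heading 96 -> 356
  FD 8.5: (-4.008,-5.13) -> (4.471,-5.723) [heading=356, draw]
  RT 108: heading 356 -> 248
]
Final: pos=(4.471,-5.723), heading=248, 4 segment(s) drawn
Segments drawn: 4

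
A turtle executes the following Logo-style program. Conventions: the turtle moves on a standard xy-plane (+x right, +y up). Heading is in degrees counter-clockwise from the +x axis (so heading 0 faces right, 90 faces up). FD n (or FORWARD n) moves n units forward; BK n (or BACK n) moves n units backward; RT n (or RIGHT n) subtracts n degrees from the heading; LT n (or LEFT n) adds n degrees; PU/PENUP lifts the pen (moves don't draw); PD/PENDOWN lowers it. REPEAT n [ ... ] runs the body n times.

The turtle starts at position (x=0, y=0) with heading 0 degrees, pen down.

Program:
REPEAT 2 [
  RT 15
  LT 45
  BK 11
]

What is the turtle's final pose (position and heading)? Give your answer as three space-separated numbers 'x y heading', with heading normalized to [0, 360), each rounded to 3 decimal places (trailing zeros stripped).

Answer: -15.026 -15.026 60

Derivation:
Executing turtle program step by step:
Start: pos=(0,0), heading=0, pen down
REPEAT 2 [
  -- iteration 1/2 --
  RT 15: heading 0 -> 345
  LT 45: heading 345 -> 30
  BK 11: (0,0) -> (-9.526,-5.5) [heading=30, draw]
  -- iteration 2/2 --
  RT 15: heading 30 -> 15
  LT 45: heading 15 -> 60
  BK 11: (-9.526,-5.5) -> (-15.026,-15.026) [heading=60, draw]
]
Final: pos=(-15.026,-15.026), heading=60, 2 segment(s) drawn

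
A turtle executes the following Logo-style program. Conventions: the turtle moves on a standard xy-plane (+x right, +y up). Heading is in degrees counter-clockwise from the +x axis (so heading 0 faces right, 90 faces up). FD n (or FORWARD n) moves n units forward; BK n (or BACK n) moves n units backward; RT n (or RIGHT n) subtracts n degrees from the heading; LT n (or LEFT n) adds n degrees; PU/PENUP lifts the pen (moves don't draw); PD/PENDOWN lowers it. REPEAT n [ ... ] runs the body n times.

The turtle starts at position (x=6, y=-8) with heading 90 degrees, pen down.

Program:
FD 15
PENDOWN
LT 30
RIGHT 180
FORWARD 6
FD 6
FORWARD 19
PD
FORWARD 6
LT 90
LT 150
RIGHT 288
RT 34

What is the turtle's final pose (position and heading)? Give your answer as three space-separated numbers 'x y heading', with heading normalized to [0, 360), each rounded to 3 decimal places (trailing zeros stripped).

Answer: 24.5 -25.043 218

Derivation:
Executing turtle program step by step:
Start: pos=(6,-8), heading=90, pen down
FD 15: (6,-8) -> (6,7) [heading=90, draw]
PD: pen down
LT 30: heading 90 -> 120
RT 180: heading 120 -> 300
FD 6: (6,7) -> (9,1.804) [heading=300, draw]
FD 6: (9,1.804) -> (12,-3.392) [heading=300, draw]
FD 19: (12,-3.392) -> (21.5,-19.847) [heading=300, draw]
PD: pen down
FD 6: (21.5,-19.847) -> (24.5,-25.043) [heading=300, draw]
LT 90: heading 300 -> 30
LT 150: heading 30 -> 180
RT 288: heading 180 -> 252
RT 34: heading 252 -> 218
Final: pos=(24.5,-25.043), heading=218, 5 segment(s) drawn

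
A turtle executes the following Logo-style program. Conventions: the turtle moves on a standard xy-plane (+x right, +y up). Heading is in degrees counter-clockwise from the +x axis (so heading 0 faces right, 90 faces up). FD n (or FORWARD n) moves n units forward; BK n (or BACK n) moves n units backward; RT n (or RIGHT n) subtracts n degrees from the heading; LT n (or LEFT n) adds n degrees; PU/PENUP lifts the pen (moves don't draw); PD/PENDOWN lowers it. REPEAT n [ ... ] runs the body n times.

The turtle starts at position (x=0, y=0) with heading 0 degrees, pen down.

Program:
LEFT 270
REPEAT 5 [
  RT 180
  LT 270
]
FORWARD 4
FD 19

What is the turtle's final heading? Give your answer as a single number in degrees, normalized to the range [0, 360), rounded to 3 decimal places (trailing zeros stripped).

Answer: 0

Derivation:
Executing turtle program step by step:
Start: pos=(0,0), heading=0, pen down
LT 270: heading 0 -> 270
REPEAT 5 [
  -- iteration 1/5 --
  RT 180: heading 270 -> 90
  LT 270: heading 90 -> 0
  -- iteration 2/5 --
  RT 180: heading 0 -> 180
  LT 270: heading 180 -> 90
  -- iteration 3/5 --
  RT 180: heading 90 -> 270
  LT 270: heading 270 -> 180
  -- iteration 4/5 --
  RT 180: heading 180 -> 0
  LT 270: heading 0 -> 270
  -- iteration 5/5 --
  RT 180: heading 270 -> 90
  LT 270: heading 90 -> 0
]
FD 4: (0,0) -> (4,0) [heading=0, draw]
FD 19: (4,0) -> (23,0) [heading=0, draw]
Final: pos=(23,0), heading=0, 2 segment(s) drawn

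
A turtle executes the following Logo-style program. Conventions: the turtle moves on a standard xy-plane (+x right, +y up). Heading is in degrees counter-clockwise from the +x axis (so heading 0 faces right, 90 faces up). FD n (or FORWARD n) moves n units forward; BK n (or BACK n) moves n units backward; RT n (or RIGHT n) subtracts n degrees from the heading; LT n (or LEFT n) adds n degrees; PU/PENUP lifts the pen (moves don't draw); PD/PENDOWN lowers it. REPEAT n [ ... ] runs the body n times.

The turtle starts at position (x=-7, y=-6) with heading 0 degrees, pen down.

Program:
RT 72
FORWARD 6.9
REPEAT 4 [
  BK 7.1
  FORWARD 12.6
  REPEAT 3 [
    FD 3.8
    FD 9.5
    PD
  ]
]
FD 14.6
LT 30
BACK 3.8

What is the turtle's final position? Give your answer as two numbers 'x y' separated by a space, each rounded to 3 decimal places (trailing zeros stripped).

Answer: 52.937 -196.617

Derivation:
Executing turtle program step by step:
Start: pos=(-7,-6), heading=0, pen down
RT 72: heading 0 -> 288
FD 6.9: (-7,-6) -> (-4.868,-12.562) [heading=288, draw]
REPEAT 4 [
  -- iteration 1/4 --
  BK 7.1: (-4.868,-12.562) -> (-7.062,-5.81) [heading=288, draw]
  FD 12.6: (-7.062,-5.81) -> (-3.168,-17.793) [heading=288, draw]
  REPEAT 3 [
    -- iteration 1/3 --
    FD 3.8: (-3.168,-17.793) -> (-1.994,-21.407) [heading=288, draw]
    FD 9.5: (-1.994,-21.407) -> (0.942,-30.442) [heading=288, draw]
    PD: pen down
    -- iteration 2/3 --
    FD 3.8: (0.942,-30.442) -> (2.116,-34.056) [heading=288, draw]
    FD 9.5: (2.116,-34.056) -> (5.052,-43.091) [heading=288, draw]
    PD: pen down
    -- iteration 3/3 --
    FD 3.8: (5.052,-43.091) -> (6.226,-46.705) [heading=288, draw]
    FD 9.5: (6.226,-46.705) -> (9.162,-55.74) [heading=288, draw]
    PD: pen down
  ]
  -- iteration 2/4 --
  BK 7.1: (9.162,-55.74) -> (6.968,-48.988) [heading=288, draw]
  FD 12.6: (6.968,-48.988) -> (10.861,-60.971) [heading=288, draw]
  REPEAT 3 [
    -- iteration 1/3 --
    FD 3.8: (10.861,-60.971) -> (12.035,-64.585) [heading=288, draw]
    FD 9.5: (12.035,-64.585) -> (14.971,-73.62) [heading=288, draw]
    PD: pen down
    -- iteration 2/3 --
    FD 3.8: (14.971,-73.62) -> (16.145,-77.234) [heading=288, draw]
    FD 9.5: (16.145,-77.234) -> (19.081,-86.269) [heading=288, draw]
    PD: pen down
    -- iteration 3/3 --
    FD 3.8: (19.081,-86.269) -> (20.255,-89.883) [heading=288, draw]
    FD 9.5: (20.255,-89.883) -> (23.191,-98.918) [heading=288, draw]
    PD: pen down
  ]
  -- iteration 3/4 --
  BK 7.1: (23.191,-98.918) -> (20.997,-92.166) [heading=288, draw]
  FD 12.6: (20.997,-92.166) -> (24.891,-104.149) [heading=288, draw]
  REPEAT 3 [
    -- iteration 1/3 --
    FD 3.8: (24.891,-104.149) -> (26.065,-107.763) [heading=288, draw]
    FD 9.5: (26.065,-107.763) -> (29,-116.798) [heading=288, draw]
    PD: pen down
    -- iteration 2/3 --
    FD 3.8: (29,-116.798) -> (30.175,-120.412) [heading=288, draw]
    FD 9.5: (30.175,-120.412) -> (33.11,-129.447) [heading=288, draw]
    PD: pen down
    -- iteration 3/3 --
    FD 3.8: (33.11,-129.447) -> (34.285,-133.061) [heading=288, draw]
    FD 9.5: (34.285,-133.061) -> (37.22,-142.096) [heading=288, draw]
    PD: pen down
  ]
  -- iteration 4/4 --
  BK 7.1: (37.22,-142.096) -> (35.026,-135.344) [heading=288, draw]
  FD 12.6: (35.026,-135.344) -> (38.92,-147.327) [heading=288, draw]
  REPEAT 3 [
    -- iteration 1/3 --
    FD 3.8: (38.92,-147.327) -> (40.094,-150.941) [heading=288, draw]
    FD 9.5: (40.094,-150.941) -> (43.03,-159.976) [heading=288, draw]
    PD: pen down
    -- iteration 2/3 --
    FD 3.8: (43.03,-159.976) -> (44.204,-163.59) [heading=288, draw]
    FD 9.5: (44.204,-163.59) -> (47.14,-172.625) [heading=288, draw]
    PD: pen down
    -- iteration 3/3 --
    FD 3.8: (47.14,-172.625) -> (48.314,-176.239) [heading=288, draw]
    FD 9.5: (48.314,-176.239) -> (51.25,-185.274) [heading=288, draw]
    PD: pen down
  ]
]
FD 14.6: (51.25,-185.274) -> (55.761,-199.16) [heading=288, draw]
LT 30: heading 288 -> 318
BK 3.8: (55.761,-199.16) -> (52.937,-196.617) [heading=318, draw]
Final: pos=(52.937,-196.617), heading=318, 35 segment(s) drawn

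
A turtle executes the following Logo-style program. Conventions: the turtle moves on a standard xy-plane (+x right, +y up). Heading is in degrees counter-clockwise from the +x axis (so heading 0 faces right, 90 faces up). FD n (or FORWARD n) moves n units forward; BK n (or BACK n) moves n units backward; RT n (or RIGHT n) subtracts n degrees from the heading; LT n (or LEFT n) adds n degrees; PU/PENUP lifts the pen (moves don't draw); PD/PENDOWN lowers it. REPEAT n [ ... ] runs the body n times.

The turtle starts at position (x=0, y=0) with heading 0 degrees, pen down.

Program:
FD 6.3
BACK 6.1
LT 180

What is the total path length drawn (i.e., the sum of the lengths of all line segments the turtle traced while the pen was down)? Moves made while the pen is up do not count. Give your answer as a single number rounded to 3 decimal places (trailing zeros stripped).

Answer: 12.4

Derivation:
Executing turtle program step by step:
Start: pos=(0,0), heading=0, pen down
FD 6.3: (0,0) -> (6.3,0) [heading=0, draw]
BK 6.1: (6.3,0) -> (0.2,0) [heading=0, draw]
LT 180: heading 0 -> 180
Final: pos=(0.2,0), heading=180, 2 segment(s) drawn

Segment lengths:
  seg 1: (0,0) -> (6.3,0), length = 6.3
  seg 2: (6.3,0) -> (0.2,0), length = 6.1
Total = 12.4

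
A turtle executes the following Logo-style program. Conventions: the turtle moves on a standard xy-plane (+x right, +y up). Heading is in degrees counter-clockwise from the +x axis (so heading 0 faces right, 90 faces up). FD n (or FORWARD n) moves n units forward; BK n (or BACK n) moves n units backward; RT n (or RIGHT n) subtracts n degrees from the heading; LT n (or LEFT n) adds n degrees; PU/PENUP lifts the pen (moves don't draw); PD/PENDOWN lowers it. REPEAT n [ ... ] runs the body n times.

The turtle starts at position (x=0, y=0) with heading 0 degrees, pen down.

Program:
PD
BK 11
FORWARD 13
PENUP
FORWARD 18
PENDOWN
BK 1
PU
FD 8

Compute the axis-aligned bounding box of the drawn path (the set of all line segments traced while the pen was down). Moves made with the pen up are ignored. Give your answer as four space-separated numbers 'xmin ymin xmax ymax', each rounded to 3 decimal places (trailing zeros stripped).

Executing turtle program step by step:
Start: pos=(0,0), heading=0, pen down
PD: pen down
BK 11: (0,0) -> (-11,0) [heading=0, draw]
FD 13: (-11,0) -> (2,0) [heading=0, draw]
PU: pen up
FD 18: (2,0) -> (20,0) [heading=0, move]
PD: pen down
BK 1: (20,0) -> (19,0) [heading=0, draw]
PU: pen up
FD 8: (19,0) -> (27,0) [heading=0, move]
Final: pos=(27,0), heading=0, 3 segment(s) drawn

Segment endpoints: x in {-11, 0, 2, 19, 20}, y in {0}
xmin=-11, ymin=0, xmax=20, ymax=0

Answer: -11 0 20 0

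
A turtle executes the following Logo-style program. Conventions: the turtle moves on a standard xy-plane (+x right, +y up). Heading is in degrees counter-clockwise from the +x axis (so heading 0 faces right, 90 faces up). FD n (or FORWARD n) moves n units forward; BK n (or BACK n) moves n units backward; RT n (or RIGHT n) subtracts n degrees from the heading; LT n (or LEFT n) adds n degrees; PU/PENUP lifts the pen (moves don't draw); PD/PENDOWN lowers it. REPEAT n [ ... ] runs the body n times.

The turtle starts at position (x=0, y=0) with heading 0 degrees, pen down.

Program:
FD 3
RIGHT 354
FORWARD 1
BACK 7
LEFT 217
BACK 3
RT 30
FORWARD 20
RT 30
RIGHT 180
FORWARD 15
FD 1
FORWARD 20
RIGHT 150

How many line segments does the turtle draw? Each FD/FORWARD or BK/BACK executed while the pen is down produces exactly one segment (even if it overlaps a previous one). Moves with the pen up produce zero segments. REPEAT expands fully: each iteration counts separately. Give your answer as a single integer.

Answer: 8

Derivation:
Executing turtle program step by step:
Start: pos=(0,0), heading=0, pen down
FD 3: (0,0) -> (3,0) [heading=0, draw]
RT 354: heading 0 -> 6
FD 1: (3,0) -> (3.995,0.105) [heading=6, draw]
BK 7: (3.995,0.105) -> (-2.967,-0.627) [heading=6, draw]
LT 217: heading 6 -> 223
BK 3: (-2.967,-0.627) -> (-0.773,1.419) [heading=223, draw]
RT 30: heading 223 -> 193
FD 20: (-0.773,1.419) -> (-20.26,-3.08) [heading=193, draw]
RT 30: heading 193 -> 163
RT 180: heading 163 -> 343
FD 15: (-20.26,-3.08) -> (-5.916,-7.466) [heading=343, draw]
FD 1: (-5.916,-7.466) -> (-4.96,-7.758) [heading=343, draw]
FD 20: (-4.96,-7.758) -> (14.166,-13.606) [heading=343, draw]
RT 150: heading 343 -> 193
Final: pos=(14.166,-13.606), heading=193, 8 segment(s) drawn
Segments drawn: 8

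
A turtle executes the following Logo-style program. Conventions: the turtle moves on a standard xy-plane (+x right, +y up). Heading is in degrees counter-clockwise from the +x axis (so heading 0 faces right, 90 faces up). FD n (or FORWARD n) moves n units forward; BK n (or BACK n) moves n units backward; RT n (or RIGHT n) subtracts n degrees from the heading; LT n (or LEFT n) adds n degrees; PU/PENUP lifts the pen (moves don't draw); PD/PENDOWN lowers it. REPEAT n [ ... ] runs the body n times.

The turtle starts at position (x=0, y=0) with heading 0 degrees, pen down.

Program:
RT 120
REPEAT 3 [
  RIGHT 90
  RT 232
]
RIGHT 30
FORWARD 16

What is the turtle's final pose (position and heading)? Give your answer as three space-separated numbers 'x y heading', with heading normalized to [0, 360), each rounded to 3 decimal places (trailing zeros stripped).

Executing turtle program step by step:
Start: pos=(0,0), heading=0, pen down
RT 120: heading 0 -> 240
REPEAT 3 [
  -- iteration 1/3 --
  RT 90: heading 240 -> 150
  RT 232: heading 150 -> 278
  -- iteration 2/3 --
  RT 90: heading 278 -> 188
  RT 232: heading 188 -> 316
  -- iteration 3/3 --
  RT 90: heading 316 -> 226
  RT 232: heading 226 -> 354
]
RT 30: heading 354 -> 324
FD 16: (0,0) -> (12.944,-9.405) [heading=324, draw]
Final: pos=(12.944,-9.405), heading=324, 1 segment(s) drawn

Answer: 12.944 -9.405 324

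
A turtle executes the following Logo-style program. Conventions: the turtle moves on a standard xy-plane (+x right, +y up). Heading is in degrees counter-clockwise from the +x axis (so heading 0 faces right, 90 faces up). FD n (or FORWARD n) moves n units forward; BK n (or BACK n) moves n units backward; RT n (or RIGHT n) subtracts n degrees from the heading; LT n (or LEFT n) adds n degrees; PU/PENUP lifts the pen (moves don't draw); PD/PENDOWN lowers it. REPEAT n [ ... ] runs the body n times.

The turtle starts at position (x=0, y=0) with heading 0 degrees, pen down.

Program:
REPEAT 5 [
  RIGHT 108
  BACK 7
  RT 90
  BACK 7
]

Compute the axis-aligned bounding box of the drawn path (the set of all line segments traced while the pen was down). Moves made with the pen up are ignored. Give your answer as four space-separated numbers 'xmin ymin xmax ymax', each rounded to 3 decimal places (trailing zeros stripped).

Executing turtle program step by step:
Start: pos=(0,0), heading=0, pen down
REPEAT 5 [
  -- iteration 1/5 --
  RT 108: heading 0 -> 252
  BK 7: (0,0) -> (2.163,6.657) [heading=252, draw]
  RT 90: heading 252 -> 162
  BK 7: (2.163,6.657) -> (8.821,4.494) [heading=162, draw]
  -- iteration 2/5 --
  RT 108: heading 162 -> 54
  BK 7: (8.821,4.494) -> (4.706,-1.169) [heading=54, draw]
  RT 90: heading 54 -> 324
  BK 7: (4.706,-1.169) -> (-0.957,2.946) [heading=324, draw]
  -- iteration 3/5 --
  RT 108: heading 324 -> 216
  BK 7: (-0.957,2.946) -> (4.706,7.06) [heading=216, draw]
  RT 90: heading 216 -> 126
  BK 7: (4.706,7.06) -> (8.821,1.397) [heading=126, draw]
  -- iteration 4/5 --
  RT 108: heading 126 -> 18
  BK 7: (8.821,1.397) -> (2.163,-0.766) [heading=18, draw]
  RT 90: heading 18 -> 288
  BK 7: (2.163,-0.766) -> (0,5.891) [heading=288, draw]
  -- iteration 5/5 --
  RT 108: heading 288 -> 180
  BK 7: (0,5.891) -> (7,5.891) [heading=180, draw]
  RT 90: heading 180 -> 90
  BK 7: (7,5.891) -> (7,-1.109) [heading=90, draw]
]
Final: pos=(7,-1.109), heading=90, 10 segment(s) drawn

Segment endpoints: x in {-0.957, 0, 0, 2.163, 2.163, 4.706, 4.706, 7, 7, 8.821, 8.821}, y in {-1.169, -1.109, -0.766, 0, 1.397, 2.946, 4.494, 5.891, 5.891, 6.657, 7.06}
xmin=-0.957, ymin=-1.169, xmax=8.821, ymax=7.06

Answer: -0.957 -1.169 8.821 7.06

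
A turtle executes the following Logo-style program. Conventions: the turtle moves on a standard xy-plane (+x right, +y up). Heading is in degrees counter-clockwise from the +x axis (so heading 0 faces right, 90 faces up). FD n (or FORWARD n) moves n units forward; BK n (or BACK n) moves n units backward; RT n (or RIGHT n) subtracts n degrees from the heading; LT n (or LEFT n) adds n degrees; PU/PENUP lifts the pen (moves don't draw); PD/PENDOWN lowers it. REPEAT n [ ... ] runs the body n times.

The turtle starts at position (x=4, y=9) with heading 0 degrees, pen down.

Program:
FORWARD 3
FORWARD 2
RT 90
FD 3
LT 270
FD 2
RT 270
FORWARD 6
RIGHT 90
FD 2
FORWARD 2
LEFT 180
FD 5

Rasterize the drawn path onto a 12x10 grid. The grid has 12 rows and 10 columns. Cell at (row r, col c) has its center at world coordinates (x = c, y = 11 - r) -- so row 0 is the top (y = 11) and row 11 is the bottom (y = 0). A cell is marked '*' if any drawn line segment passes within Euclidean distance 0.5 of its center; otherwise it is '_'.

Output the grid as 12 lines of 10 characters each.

Segment 0: (4,9) -> (7,9)
Segment 1: (7,9) -> (9,9)
Segment 2: (9,9) -> (9,6)
Segment 3: (9,6) -> (7,6)
Segment 4: (7,6) -> (7,0)
Segment 5: (7,0) -> (5,-0)
Segment 6: (5,-0) -> (3,-0)
Segment 7: (3,-0) -> (8,-0)

Answer: __________
__________
____******
_________*
_________*
_______***
_______*__
_______*__
_______*__
_______*__
_______*__
___******_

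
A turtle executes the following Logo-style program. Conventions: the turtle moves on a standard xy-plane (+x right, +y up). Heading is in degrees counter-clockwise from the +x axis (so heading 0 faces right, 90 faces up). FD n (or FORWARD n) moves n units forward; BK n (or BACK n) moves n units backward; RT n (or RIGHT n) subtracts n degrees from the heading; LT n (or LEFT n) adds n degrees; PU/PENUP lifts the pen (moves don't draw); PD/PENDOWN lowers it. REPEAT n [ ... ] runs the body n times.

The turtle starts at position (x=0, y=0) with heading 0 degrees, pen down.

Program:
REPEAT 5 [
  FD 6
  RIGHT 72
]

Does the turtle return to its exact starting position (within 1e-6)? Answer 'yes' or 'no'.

Executing turtle program step by step:
Start: pos=(0,0), heading=0, pen down
REPEAT 5 [
  -- iteration 1/5 --
  FD 6: (0,0) -> (6,0) [heading=0, draw]
  RT 72: heading 0 -> 288
  -- iteration 2/5 --
  FD 6: (6,0) -> (7.854,-5.706) [heading=288, draw]
  RT 72: heading 288 -> 216
  -- iteration 3/5 --
  FD 6: (7.854,-5.706) -> (3,-9.233) [heading=216, draw]
  RT 72: heading 216 -> 144
  -- iteration 4/5 --
  FD 6: (3,-9.233) -> (-1.854,-5.706) [heading=144, draw]
  RT 72: heading 144 -> 72
  -- iteration 5/5 --
  FD 6: (-1.854,-5.706) -> (0,0) [heading=72, draw]
  RT 72: heading 72 -> 0
]
Final: pos=(0,0), heading=0, 5 segment(s) drawn

Start position: (0, 0)
Final position: (0, 0)
Distance = 0; < 1e-6 -> CLOSED

Answer: yes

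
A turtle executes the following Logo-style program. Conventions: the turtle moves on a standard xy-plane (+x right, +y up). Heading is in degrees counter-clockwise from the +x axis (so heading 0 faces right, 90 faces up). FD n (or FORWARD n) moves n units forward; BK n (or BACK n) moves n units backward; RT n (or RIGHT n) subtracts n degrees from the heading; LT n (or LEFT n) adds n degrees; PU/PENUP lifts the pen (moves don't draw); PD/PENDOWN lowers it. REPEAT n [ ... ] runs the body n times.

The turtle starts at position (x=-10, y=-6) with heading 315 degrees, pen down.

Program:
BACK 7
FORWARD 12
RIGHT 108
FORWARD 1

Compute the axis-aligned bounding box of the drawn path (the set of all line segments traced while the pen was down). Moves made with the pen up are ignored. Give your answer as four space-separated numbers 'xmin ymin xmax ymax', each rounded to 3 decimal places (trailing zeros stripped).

Executing turtle program step by step:
Start: pos=(-10,-6), heading=315, pen down
BK 7: (-10,-6) -> (-14.95,-1.05) [heading=315, draw]
FD 12: (-14.95,-1.05) -> (-6.464,-9.536) [heading=315, draw]
RT 108: heading 315 -> 207
FD 1: (-6.464,-9.536) -> (-7.355,-9.99) [heading=207, draw]
Final: pos=(-7.355,-9.99), heading=207, 3 segment(s) drawn

Segment endpoints: x in {-14.95, -10, -7.355, -6.464}, y in {-9.99, -9.536, -6, -1.05}
xmin=-14.95, ymin=-9.99, xmax=-6.464, ymax=-1.05

Answer: -14.95 -9.99 -6.464 -1.05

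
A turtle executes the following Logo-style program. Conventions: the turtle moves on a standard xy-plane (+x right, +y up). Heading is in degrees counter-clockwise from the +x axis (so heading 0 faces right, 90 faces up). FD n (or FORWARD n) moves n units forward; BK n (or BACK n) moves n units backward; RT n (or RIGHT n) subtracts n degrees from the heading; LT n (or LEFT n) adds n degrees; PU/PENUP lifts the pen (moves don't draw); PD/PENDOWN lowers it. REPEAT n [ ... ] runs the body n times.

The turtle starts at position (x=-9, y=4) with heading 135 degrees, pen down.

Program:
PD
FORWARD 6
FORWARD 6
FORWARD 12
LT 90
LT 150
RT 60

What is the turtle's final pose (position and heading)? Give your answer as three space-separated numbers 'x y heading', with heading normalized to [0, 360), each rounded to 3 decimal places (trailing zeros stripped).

Executing turtle program step by step:
Start: pos=(-9,4), heading=135, pen down
PD: pen down
FD 6: (-9,4) -> (-13.243,8.243) [heading=135, draw]
FD 6: (-13.243,8.243) -> (-17.485,12.485) [heading=135, draw]
FD 12: (-17.485,12.485) -> (-25.971,20.971) [heading=135, draw]
LT 90: heading 135 -> 225
LT 150: heading 225 -> 15
RT 60: heading 15 -> 315
Final: pos=(-25.971,20.971), heading=315, 3 segment(s) drawn

Answer: -25.971 20.971 315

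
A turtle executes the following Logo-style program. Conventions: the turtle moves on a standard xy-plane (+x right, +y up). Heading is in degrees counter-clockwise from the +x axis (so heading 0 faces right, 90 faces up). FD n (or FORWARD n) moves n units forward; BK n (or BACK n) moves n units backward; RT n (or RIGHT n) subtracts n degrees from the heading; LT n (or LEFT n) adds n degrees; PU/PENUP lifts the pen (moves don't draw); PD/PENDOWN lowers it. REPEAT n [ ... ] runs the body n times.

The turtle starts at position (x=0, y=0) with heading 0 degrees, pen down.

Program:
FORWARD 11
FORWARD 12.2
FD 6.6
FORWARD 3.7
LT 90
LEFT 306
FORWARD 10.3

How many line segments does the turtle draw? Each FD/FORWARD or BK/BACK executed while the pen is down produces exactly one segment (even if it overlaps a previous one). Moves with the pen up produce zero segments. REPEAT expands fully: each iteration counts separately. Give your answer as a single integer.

Executing turtle program step by step:
Start: pos=(0,0), heading=0, pen down
FD 11: (0,0) -> (11,0) [heading=0, draw]
FD 12.2: (11,0) -> (23.2,0) [heading=0, draw]
FD 6.6: (23.2,0) -> (29.8,0) [heading=0, draw]
FD 3.7: (29.8,0) -> (33.5,0) [heading=0, draw]
LT 90: heading 0 -> 90
LT 306: heading 90 -> 36
FD 10.3: (33.5,0) -> (41.833,6.054) [heading=36, draw]
Final: pos=(41.833,6.054), heading=36, 5 segment(s) drawn
Segments drawn: 5

Answer: 5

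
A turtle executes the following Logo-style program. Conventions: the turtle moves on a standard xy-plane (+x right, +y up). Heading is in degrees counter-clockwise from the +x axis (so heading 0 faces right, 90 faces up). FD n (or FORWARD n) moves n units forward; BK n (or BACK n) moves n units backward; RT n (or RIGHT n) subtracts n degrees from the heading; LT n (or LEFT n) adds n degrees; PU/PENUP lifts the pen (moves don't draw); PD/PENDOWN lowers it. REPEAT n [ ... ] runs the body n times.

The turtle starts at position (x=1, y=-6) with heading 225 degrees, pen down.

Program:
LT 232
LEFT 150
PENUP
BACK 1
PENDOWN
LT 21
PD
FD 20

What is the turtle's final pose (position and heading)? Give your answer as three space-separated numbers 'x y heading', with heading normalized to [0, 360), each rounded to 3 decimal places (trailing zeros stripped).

Executing turtle program step by step:
Start: pos=(1,-6), heading=225, pen down
LT 232: heading 225 -> 97
LT 150: heading 97 -> 247
PU: pen up
BK 1: (1,-6) -> (1.391,-5.079) [heading=247, move]
PD: pen down
LT 21: heading 247 -> 268
PD: pen down
FD 20: (1.391,-5.079) -> (0.693,-25.067) [heading=268, draw]
Final: pos=(0.693,-25.067), heading=268, 1 segment(s) drawn

Answer: 0.693 -25.067 268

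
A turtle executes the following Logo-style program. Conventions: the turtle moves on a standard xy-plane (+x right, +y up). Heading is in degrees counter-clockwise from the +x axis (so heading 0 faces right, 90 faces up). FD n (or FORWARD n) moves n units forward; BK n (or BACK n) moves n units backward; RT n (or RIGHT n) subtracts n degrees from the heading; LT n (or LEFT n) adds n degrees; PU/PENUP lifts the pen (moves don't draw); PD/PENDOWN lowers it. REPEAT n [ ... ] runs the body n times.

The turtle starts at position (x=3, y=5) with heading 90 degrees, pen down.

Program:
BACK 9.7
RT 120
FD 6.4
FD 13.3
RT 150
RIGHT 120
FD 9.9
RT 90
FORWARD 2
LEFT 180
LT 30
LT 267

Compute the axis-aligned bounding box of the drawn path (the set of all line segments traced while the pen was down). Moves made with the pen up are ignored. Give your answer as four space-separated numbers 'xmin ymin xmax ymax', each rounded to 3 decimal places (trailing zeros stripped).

Answer: 3 -14.55 26.743 5

Derivation:
Executing turtle program step by step:
Start: pos=(3,5), heading=90, pen down
BK 9.7: (3,5) -> (3,-4.7) [heading=90, draw]
RT 120: heading 90 -> 330
FD 6.4: (3,-4.7) -> (8.543,-7.9) [heading=330, draw]
FD 13.3: (8.543,-7.9) -> (20.061,-14.55) [heading=330, draw]
RT 150: heading 330 -> 180
RT 120: heading 180 -> 60
FD 9.9: (20.061,-14.55) -> (25.011,-5.976) [heading=60, draw]
RT 90: heading 60 -> 330
FD 2: (25.011,-5.976) -> (26.743,-6.976) [heading=330, draw]
LT 180: heading 330 -> 150
LT 30: heading 150 -> 180
LT 267: heading 180 -> 87
Final: pos=(26.743,-6.976), heading=87, 5 segment(s) drawn

Segment endpoints: x in {3, 3, 8.543, 20.061, 25.011, 26.743}, y in {-14.55, -7.9, -6.976, -5.976, -4.7, 5}
xmin=3, ymin=-14.55, xmax=26.743, ymax=5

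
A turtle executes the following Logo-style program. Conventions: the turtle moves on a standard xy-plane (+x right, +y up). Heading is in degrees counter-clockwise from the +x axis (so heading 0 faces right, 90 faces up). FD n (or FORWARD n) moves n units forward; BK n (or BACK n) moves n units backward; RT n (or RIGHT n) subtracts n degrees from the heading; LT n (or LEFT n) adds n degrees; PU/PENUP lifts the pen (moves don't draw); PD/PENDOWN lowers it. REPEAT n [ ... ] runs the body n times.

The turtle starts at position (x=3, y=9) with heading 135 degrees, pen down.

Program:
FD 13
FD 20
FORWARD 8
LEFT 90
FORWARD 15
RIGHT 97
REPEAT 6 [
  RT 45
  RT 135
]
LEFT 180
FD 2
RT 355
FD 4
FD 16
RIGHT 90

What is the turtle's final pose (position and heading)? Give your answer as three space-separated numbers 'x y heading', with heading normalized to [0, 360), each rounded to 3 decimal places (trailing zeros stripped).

Executing turtle program step by step:
Start: pos=(3,9), heading=135, pen down
FD 13: (3,9) -> (-6.192,18.192) [heading=135, draw]
FD 20: (-6.192,18.192) -> (-20.335,32.335) [heading=135, draw]
FD 8: (-20.335,32.335) -> (-25.991,37.991) [heading=135, draw]
LT 90: heading 135 -> 225
FD 15: (-25.991,37.991) -> (-36.598,27.385) [heading=225, draw]
RT 97: heading 225 -> 128
REPEAT 6 [
  -- iteration 1/6 --
  RT 45: heading 128 -> 83
  RT 135: heading 83 -> 308
  -- iteration 2/6 --
  RT 45: heading 308 -> 263
  RT 135: heading 263 -> 128
  -- iteration 3/6 --
  RT 45: heading 128 -> 83
  RT 135: heading 83 -> 308
  -- iteration 4/6 --
  RT 45: heading 308 -> 263
  RT 135: heading 263 -> 128
  -- iteration 5/6 --
  RT 45: heading 128 -> 83
  RT 135: heading 83 -> 308
  -- iteration 6/6 --
  RT 45: heading 308 -> 263
  RT 135: heading 263 -> 128
]
LT 180: heading 128 -> 308
FD 2: (-36.598,27.385) -> (-35.367,25.809) [heading=308, draw]
RT 355: heading 308 -> 313
FD 4: (-35.367,25.809) -> (-32.639,22.883) [heading=313, draw]
FD 16: (-32.639,22.883) -> (-21.727,11.182) [heading=313, draw]
RT 90: heading 313 -> 223
Final: pos=(-21.727,11.182), heading=223, 7 segment(s) drawn

Answer: -21.727 11.182 223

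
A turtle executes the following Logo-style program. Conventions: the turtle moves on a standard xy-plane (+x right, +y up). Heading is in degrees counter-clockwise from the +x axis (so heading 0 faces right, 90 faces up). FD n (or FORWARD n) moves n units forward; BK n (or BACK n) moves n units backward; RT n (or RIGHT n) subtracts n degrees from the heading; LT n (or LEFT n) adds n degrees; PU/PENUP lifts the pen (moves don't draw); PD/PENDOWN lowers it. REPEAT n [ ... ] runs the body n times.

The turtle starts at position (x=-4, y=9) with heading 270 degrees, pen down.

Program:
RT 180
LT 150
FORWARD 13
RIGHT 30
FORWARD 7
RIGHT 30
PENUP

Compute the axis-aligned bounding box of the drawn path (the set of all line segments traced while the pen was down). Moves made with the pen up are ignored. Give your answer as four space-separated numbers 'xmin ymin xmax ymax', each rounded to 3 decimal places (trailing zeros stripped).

Executing turtle program step by step:
Start: pos=(-4,9), heading=270, pen down
RT 180: heading 270 -> 90
LT 150: heading 90 -> 240
FD 13: (-4,9) -> (-10.5,-2.258) [heading=240, draw]
RT 30: heading 240 -> 210
FD 7: (-10.5,-2.258) -> (-16.562,-5.758) [heading=210, draw]
RT 30: heading 210 -> 180
PU: pen up
Final: pos=(-16.562,-5.758), heading=180, 2 segment(s) drawn

Segment endpoints: x in {-16.562, -10.5, -4}, y in {-5.758, -2.258, 9}
xmin=-16.562, ymin=-5.758, xmax=-4, ymax=9

Answer: -16.562 -5.758 -4 9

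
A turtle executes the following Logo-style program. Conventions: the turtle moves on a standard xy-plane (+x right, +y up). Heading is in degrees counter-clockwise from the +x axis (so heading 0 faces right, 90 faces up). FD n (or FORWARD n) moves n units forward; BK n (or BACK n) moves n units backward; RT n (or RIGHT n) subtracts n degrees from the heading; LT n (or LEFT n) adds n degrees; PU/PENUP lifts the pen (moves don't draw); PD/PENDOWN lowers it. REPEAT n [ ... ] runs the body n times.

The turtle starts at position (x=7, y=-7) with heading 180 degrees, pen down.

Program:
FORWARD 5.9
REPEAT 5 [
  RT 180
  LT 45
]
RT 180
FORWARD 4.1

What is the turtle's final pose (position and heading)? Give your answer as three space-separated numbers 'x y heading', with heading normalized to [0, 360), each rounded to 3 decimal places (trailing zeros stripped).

Executing turtle program step by step:
Start: pos=(7,-7), heading=180, pen down
FD 5.9: (7,-7) -> (1.1,-7) [heading=180, draw]
REPEAT 5 [
  -- iteration 1/5 --
  RT 180: heading 180 -> 0
  LT 45: heading 0 -> 45
  -- iteration 2/5 --
  RT 180: heading 45 -> 225
  LT 45: heading 225 -> 270
  -- iteration 3/5 --
  RT 180: heading 270 -> 90
  LT 45: heading 90 -> 135
  -- iteration 4/5 --
  RT 180: heading 135 -> 315
  LT 45: heading 315 -> 0
  -- iteration 5/5 --
  RT 180: heading 0 -> 180
  LT 45: heading 180 -> 225
]
RT 180: heading 225 -> 45
FD 4.1: (1.1,-7) -> (3.999,-4.101) [heading=45, draw]
Final: pos=(3.999,-4.101), heading=45, 2 segment(s) drawn

Answer: 3.999 -4.101 45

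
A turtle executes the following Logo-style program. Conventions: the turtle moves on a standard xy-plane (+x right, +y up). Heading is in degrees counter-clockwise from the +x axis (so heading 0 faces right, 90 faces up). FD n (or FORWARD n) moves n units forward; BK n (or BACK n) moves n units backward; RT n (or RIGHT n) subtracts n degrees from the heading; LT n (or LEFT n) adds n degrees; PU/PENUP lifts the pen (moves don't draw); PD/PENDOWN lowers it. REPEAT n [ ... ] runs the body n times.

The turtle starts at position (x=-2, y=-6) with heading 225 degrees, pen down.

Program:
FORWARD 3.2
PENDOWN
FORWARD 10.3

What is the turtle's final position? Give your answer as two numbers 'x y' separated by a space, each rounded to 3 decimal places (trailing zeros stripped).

Answer: -11.546 -15.546

Derivation:
Executing turtle program step by step:
Start: pos=(-2,-6), heading=225, pen down
FD 3.2: (-2,-6) -> (-4.263,-8.263) [heading=225, draw]
PD: pen down
FD 10.3: (-4.263,-8.263) -> (-11.546,-15.546) [heading=225, draw]
Final: pos=(-11.546,-15.546), heading=225, 2 segment(s) drawn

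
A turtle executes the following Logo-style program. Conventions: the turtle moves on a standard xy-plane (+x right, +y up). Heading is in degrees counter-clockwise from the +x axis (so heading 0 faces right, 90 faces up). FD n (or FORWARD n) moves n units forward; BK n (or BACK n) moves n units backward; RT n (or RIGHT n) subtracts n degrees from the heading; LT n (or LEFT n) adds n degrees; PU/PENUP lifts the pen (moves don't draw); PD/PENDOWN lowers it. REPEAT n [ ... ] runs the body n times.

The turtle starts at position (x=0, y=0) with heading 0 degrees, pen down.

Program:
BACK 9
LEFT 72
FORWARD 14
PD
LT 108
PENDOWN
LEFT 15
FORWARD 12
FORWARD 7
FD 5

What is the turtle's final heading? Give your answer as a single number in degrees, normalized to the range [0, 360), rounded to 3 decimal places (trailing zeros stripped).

Executing turtle program step by step:
Start: pos=(0,0), heading=0, pen down
BK 9: (0,0) -> (-9,0) [heading=0, draw]
LT 72: heading 0 -> 72
FD 14: (-9,0) -> (-4.674,13.315) [heading=72, draw]
PD: pen down
LT 108: heading 72 -> 180
PD: pen down
LT 15: heading 180 -> 195
FD 12: (-4.674,13.315) -> (-16.265,10.209) [heading=195, draw]
FD 7: (-16.265,10.209) -> (-23.026,8.397) [heading=195, draw]
FD 5: (-23.026,8.397) -> (-27.856,7.103) [heading=195, draw]
Final: pos=(-27.856,7.103), heading=195, 5 segment(s) drawn

Answer: 195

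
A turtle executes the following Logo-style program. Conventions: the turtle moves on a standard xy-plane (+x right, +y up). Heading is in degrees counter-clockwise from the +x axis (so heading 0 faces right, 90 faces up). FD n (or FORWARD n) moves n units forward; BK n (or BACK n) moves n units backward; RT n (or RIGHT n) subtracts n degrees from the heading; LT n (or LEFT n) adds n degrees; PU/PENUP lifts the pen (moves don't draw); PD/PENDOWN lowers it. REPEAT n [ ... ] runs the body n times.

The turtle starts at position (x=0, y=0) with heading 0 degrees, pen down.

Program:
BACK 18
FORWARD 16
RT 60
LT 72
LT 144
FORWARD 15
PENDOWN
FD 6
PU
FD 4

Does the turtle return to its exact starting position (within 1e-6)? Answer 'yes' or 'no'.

Answer: no

Derivation:
Executing turtle program step by step:
Start: pos=(0,0), heading=0, pen down
BK 18: (0,0) -> (-18,0) [heading=0, draw]
FD 16: (-18,0) -> (-2,0) [heading=0, draw]
RT 60: heading 0 -> 300
LT 72: heading 300 -> 12
LT 144: heading 12 -> 156
FD 15: (-2,0) -> (-15.703,6.101) [heading=156, draw]
PD: pen down
FD 6: (-15.703,6.101) -> (-21.184,8.541) [heading=156, draw]
PU: pen up
FD 4: (-21.184,8.541) -> (-24.839,10.168) [heading=156, move]
Final: pos=(-24.839,10.168), heading=156, 4 segment(s) drawn

Start position: (0, 0)
Final position: (-24.839, 10.168)
Distance = 26.839; >= 1e-6 -> NOT closed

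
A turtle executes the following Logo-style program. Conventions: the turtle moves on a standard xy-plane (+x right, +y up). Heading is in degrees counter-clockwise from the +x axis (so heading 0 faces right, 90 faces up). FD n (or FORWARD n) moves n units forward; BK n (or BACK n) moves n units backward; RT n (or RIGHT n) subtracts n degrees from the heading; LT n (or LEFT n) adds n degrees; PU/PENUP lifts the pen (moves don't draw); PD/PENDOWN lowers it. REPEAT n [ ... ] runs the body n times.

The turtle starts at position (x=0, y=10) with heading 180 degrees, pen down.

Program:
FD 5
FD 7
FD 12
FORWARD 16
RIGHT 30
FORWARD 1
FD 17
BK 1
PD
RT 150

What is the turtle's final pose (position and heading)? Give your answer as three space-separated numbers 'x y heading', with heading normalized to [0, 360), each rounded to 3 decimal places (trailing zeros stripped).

Executing turtle program step by step:
Start: pos=(0,10), heading=180, pen down
FD 5: (0,10) -> (-5,10) [heading=180, draw]
FD 7: (-5,10) -> (-12,10) [heading=180, draw]
FD 12: (-12,10) -> (-24,10) [heading=180, draw]
FD 16: (-24,10) -> (-40,10) [heading=180, draw]
RT 30: heading 180 -> 150
FD 1: (-40,10) -> (-40.866,10.5) [heading=150, draw]
FD 17: (-40.866,10.5) -> (-55.588,19) [heading=150, draw]
BK 1: (-55.588,19) -> (-54.722,18.5) [heading=150, draw]
PD: pen down
RT 150: heading 150 -> 0
Final: pos=(-54.722,18.5), heading=0, 7 segment(s) drawn

Answer: -54.722 18.5 0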